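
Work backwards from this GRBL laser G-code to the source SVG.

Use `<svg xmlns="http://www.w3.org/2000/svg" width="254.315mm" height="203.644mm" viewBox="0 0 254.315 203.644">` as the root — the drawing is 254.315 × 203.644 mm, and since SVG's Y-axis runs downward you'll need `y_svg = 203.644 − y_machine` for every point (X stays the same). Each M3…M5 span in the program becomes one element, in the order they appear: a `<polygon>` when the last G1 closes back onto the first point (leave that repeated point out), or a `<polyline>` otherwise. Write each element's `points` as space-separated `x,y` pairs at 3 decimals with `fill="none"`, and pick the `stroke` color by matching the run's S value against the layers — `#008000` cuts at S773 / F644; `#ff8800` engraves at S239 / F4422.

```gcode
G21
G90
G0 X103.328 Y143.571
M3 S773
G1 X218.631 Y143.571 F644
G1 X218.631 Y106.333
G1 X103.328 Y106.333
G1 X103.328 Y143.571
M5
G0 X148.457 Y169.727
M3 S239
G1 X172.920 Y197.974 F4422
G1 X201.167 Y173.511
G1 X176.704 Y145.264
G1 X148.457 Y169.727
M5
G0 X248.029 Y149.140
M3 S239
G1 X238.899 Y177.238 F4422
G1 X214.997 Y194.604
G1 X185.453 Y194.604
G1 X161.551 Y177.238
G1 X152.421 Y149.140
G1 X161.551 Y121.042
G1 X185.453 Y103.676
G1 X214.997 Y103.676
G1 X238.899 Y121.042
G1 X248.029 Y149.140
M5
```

<svg xmlns="http://www.w3.org/2000/svg" width="254.315mm" height="203.644mm" viewBox="0 0 254.315 203.644">
  <polygon points="103.328,60.073 218.631,60.073 218.631,97.311 103.328,97.311" fill="none" stroke="#008000"/>
  <polygon points="148.457,33.917 172.920,5.670 201.167,30.133 176.704,58.380" fill="none" stroke="#ff8800"/>
  <polygon points="248.029,54.504 238.899,26.406 214.997,9.040 185.453,9.040 161.551,26.406 152.421,54.504 161.551,82.602 185.453,99.968 214.997,99.968 238.899,82.602" fill="none" stroke="#ff8800"/>
</svg>

Machine Y-up, SVG Y-down with viewBox height 203.644, so y_svg = 203.644 − y_machine; X carries over.

Run 1: power S773 maps to stroke `#008000` (cut). The run returns to its start, so emit a `<polygon>` with points (Y-flipped): 103.328,60.073 218.631,60.073 218.631,97.311 103.328,97.311.

Run 2: S239 ⇒ engrave layer `#ff8800`. The run returns to its start, so emit a `<polygon>` with points (Y-flipped): 148.457,33.917 172.920,5.670 201.167,30.133 176.704,58.380.

Run 3: power S239 maps to stroke `#ff8800` (engrave). The run returns to its start, so emit a `<polygon>` with points (Y-flipped): 248.029,54.504 238.899,26.406 214.997,9.040 185.453,9.040 161.551,26.406 152.421,54.504 161.551,82.602 185.453,99.968 214.997,99.968 238.899,82.602.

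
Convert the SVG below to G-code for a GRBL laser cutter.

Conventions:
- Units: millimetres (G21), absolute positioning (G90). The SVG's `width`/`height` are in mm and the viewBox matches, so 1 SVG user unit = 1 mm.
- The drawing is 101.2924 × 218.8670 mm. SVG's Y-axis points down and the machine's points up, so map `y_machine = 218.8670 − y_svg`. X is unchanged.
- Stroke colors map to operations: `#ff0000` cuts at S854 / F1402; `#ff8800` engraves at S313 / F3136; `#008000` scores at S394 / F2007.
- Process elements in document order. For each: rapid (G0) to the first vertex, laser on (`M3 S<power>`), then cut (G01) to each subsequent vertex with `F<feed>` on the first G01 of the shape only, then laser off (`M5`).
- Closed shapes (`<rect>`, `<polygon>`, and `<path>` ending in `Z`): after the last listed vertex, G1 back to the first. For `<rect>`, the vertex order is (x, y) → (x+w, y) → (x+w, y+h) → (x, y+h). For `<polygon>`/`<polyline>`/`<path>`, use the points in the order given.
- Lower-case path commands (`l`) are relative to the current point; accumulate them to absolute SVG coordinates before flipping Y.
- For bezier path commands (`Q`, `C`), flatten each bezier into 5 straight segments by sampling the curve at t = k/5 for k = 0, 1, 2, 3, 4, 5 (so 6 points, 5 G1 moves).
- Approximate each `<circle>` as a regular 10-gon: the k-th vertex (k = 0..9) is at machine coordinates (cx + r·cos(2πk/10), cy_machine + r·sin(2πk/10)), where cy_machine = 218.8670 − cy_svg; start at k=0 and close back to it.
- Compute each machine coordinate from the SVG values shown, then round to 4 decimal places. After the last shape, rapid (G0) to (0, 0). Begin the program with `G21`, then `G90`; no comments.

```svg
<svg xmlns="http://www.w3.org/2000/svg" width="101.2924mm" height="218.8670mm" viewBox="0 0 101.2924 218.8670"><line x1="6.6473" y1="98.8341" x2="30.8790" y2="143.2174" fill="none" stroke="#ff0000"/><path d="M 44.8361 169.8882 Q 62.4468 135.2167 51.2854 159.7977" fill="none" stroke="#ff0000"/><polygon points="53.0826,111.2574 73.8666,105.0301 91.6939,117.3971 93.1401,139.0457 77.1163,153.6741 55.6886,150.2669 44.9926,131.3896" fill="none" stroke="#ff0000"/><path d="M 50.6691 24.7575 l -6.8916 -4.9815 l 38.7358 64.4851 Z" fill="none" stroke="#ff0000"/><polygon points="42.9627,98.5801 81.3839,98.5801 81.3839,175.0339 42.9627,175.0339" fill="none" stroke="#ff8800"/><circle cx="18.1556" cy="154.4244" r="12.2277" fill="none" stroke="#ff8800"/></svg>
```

viewBox `0 0 101.2924 218.8670` with mm width/height → 1 unit = 1 mm. Flip: y_m = 218.8670 − y_svg.

**Shape 1** — `<line>` line segment, stroke `#ff0000` → cut (S854, F1402). Machine vertices: (6.6473,120.0329) → (30.8790,75.6496). Open path.

**Shape 2** — `<path>` quadratic bezier, stroke `#ff0000` → cut (S854, F1402). Control points (SVG): P0=(44.8361,169.8882), P1=(62.4468,135.2167), P2=(51.2854,159.7977); sampled at t=k/5. Machine vertices: (44.8361,48.9788) → (50.7295,60.4773) → (54.3211,67.2356) → (55.6110,69.2537) → (54.5991,66.5316) → (51.2854,59.0693). Open path.

**Shape 3** — `<polygon>` regular polygon, stroke `#ff0000` → cut (S854, F1402). Machine vertices: (53.0826,107.6096) → (73.8666,113.8369) → (91.6939,101.4699) → (93.1401,79.8213) → (77.1163,65.1929) → (55.6886,68.6001) → (44.9926,87.4774) → (53.0826,107.6096). Closed: final G1 returns to the first vertex.

**Shape 4** — `<path>` closed polygon, stroke `#ff0000` → cut (S854, F1402). Machine vertices: (50.6691,194.1095) → (43.7775,199.0910) → (82.5133,134.6059) → (50.6691,194.1095). Closed: final G1 returns to the first vertex.

**Shape 5** — `<polygon>` rectangle, stroke `#ff8800` → engrave (S313, F3136). Machine vertices: (42.9627,120.2869) → (81.3839,120.2869) → (81.3839,43.8331) → (42.9627,43.8331) → (42.9627,120.2869). Closed: final G1 returns to the first vertex.

**Shape 6** — `<circle>` circle, stroke `#ff8800` → engrave (S313, F3136). Machine vertices: (30.3833,64.4426) → (28.0480,71.6299) → (21.9342,76.0718) → (14.3770,76.0718) → (8.2632,71.6299) → (5.9279,64.4426) → (8.2632,57.2553) → (14.3770,52.8134) → (21.9342,52.8134) → (28.0480,57.2553) → (30.3833,64.4426). Closed: final G1 returns to the first vertex.

G21
G90
G0 X6.6473 Y120.0329
M3 S854
G01 X30.8790 Y75.6496 F1402
M5
G0 X44.8361 Y48.9788
M3 S854
G01 X50.7295 Y60.4773 F1402
G01 X54.3211 Y67.2356
G01 X55.6110 Y69.2537
G01 X54.5991 Y66.5316
G01 X51.2854 Y59.0693
M5
G0 X53.0826 Y107.6096
M3 S854
G01 X73.8666 Y113.8369 F1402
G01 X91.6939 Y101.4699
G01 X93.1401 Y79.8213
G01 X77.1163 Y65.1929
G01 X55.6886 Y68.6001
G01 X44.9926 Y87.4774
G01 X53.0826 Y107.6096
M5
G0 X50.6691 Y194.1095
M3 S854
G01 X43.7775 Y199.0910 F1402
G01 X82.5133 Y134.6059
G01 X50.6691 Y194.1095
M5
G0 X42.9627 Y120.2869
M3 S313
G01 X81.3839 Y120.2869 F3136
G01 X81.3839 Y43.8331
G01 X42.9627 Y43.8331
G01 X42.9627 Y120.2869
M5
G0 X30.3833 Y64.4426
M3 S313
G01 X28.0480 Y71.6299 F3136
G01 X21.9342 Y76.0718
G01 X14.3770 Y76.0718
G01 X8.2632 Y71.6299
G01 X5.9279 Y64.4426
G01 X8.2632 Y57.2553
G01 X14.3770 Y52.8134
G01 X21.9342 Y52.8134
G01 X28.0480 Y57.2553
G01 X30.3833 Y64.4426
M5
G0 X0.0000 Y0.0000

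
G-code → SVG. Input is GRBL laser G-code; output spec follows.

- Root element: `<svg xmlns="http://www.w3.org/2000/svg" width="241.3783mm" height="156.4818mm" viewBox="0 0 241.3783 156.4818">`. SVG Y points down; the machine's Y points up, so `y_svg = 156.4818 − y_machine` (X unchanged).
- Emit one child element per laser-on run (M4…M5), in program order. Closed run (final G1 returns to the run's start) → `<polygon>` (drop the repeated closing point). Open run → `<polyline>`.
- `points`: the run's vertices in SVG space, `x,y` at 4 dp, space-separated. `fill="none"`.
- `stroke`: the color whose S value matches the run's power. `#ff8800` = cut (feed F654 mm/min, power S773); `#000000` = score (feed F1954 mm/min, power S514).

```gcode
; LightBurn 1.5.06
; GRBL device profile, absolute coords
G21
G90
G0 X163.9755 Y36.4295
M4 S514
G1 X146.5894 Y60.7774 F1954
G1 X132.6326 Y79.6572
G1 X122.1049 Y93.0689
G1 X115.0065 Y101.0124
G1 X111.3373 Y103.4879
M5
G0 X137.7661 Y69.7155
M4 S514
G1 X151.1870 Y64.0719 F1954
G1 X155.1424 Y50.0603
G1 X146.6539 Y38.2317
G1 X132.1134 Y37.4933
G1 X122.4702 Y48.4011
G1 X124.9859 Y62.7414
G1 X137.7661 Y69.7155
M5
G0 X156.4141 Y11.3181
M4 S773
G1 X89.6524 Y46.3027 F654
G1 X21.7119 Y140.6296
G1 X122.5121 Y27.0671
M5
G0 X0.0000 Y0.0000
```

Machine Y-up, SVG Y-down with viewBox height 156.4818, so y_svg = 156.4818 − y_machine; X carries over.

Run 1: S514 ⇒ score layer `#000000`. The run is open, so emit a `<polyline>` with points (Y-flipped): 163.9755,120.0523 146.5894,95.7044 132.6326,76.8246 122.1049,63.4129 115.0065,55.4694 111.3373,52.9939.

Run 2: power S514 maps to stroke `#000000` (score). The run returns to its start, so emit a `<polygon>` with points (Y-flipped): 137.7661,86.7663 151.1870,92.4099 155.1424,106.4215 146.6539,118.2501 132.1134,118.9885 122.4702,108.0807 124.9859,93.7404.

Run 3: the run's S773 means `#ff8800` (cut). The run is open, so emit a `<polyline>` with points (Y-flipped): 156.4141,145.1637 89.6524,110.1791 21.7119,15.8522 122.5121,129.4147.

<svg xmlns="http://www.w3.org/2000/svg" width="241.3783mm" height="156.4818mm" viewBox="0 0 241.3783 156.4818">
  <polyline points="163.9755,120.0523 146.5894,95.7044 132.6326,76.8246 122.1049,63.4129 115.0065,55.4694 111.3373,52.9939" fill="none" stroke="#000000"/>
  <polygon points="137.7661,86.7663 151.1870,92.4099 155.1424,106.4215 146.6539,118.2501 132.1134,118.9885 122.4702,108.0807 124.9859,93.7404" fill="none" stroke="#000000"/>
  <polyline points="156.4141,145.1637 89.6524,110.1791 21.7119,15.8522 122.5121,129.4147" fill="none" stroke="#ff8800"/>
</svg>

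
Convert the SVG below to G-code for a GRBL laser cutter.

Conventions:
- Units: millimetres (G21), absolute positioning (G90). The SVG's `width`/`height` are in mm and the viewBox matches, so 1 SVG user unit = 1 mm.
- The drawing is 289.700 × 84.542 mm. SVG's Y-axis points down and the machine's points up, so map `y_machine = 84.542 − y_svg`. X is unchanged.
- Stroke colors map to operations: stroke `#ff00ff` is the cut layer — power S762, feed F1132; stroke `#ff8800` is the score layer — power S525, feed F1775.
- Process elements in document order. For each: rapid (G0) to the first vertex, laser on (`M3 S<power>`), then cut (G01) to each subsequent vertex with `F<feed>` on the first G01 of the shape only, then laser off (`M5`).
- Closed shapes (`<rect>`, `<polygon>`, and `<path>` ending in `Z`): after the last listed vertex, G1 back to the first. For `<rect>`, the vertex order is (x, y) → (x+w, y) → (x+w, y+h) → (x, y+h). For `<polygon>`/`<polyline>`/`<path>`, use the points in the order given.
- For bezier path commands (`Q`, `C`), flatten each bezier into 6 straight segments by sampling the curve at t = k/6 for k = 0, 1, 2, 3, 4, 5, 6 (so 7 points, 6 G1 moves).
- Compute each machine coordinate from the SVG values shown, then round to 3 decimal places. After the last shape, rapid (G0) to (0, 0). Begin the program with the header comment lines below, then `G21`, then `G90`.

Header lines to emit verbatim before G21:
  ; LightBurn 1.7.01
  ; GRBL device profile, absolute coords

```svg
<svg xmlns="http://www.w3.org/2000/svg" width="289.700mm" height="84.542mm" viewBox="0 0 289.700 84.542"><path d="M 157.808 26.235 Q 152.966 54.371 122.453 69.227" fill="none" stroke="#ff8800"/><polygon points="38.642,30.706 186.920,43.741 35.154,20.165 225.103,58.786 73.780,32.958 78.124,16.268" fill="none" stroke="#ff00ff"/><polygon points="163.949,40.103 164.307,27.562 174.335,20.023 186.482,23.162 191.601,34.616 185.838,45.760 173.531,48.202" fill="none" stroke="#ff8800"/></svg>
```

viewBox `0 0 289.700 84.542` with mm width/height → 1 unit = 1 mm. Flip: y_m = 84.542 − y_svg.

**Shape 1** — `<path>` quadratic bezier, stroke `#ff8800` → score (S525, F1775). Control points (SVG): P0=(157.808,26.235), P1=(152.966,54.371), P2=(122.453,69.227); sampled at t=k/6. Machine vertices: (157.808,58.307) → (155.481,49.297) → (151.728,41.025) → (146.548,33.491) → (139.943,26.695) → (131.911,20.636) → (122.453,15.315). Open path.

**Shape 2** — `<polygon>` closed polygon, stroke `#ff00ff` → cut (S762, F1132). Machine vertices: (38.642,53.836) → (186.920,40.801) → (35.154,64.377) → (225.103,25.756) → (73.780,51.584) → (78.124,68.274) → (38.642,53.836). Closed: final G1 returns to the first vertex.

**Shape 3** — `<polygon>` regular polygon, stroke `#ff8800` → score (S525, F1775). Machine vertices: (163.949,44.439) → (164.307,56.980) → (174.335,64.519) → (186.482,61.380) → (191.601,49.926) → (185.838,38.782) → (173.531,36.340) → (163.949,44.439). Closed: final G1 returns to the first vertex.

; LightBurn 1.7.01
; GRBL device profile, absolute coords
G21
G90
G0 X157.808 Y58.307
M3 S525
G01 X155.481 Y49.297 F1775
G01 X151.728 Y41.025
G01 X146.548 Y33.491
G01 X139.943 Y26.695
G01 X131.911 Y20.636
G01 X122.453 Y15.315
M5
G0 X38.642 Y53.836
M3 S762
G01 X186.920 Y40.801 F1132
G01 X35.154 Y64.377
G01 X225.103 Y25.756
G01 X73.780 Y51.584
G01 X78.124 Y68.274
G01 X38.642 Y53.836
M5
G0 X163.949 Y44.439
M3 S525
G01 X164.307 Y56.980 F1775
G01 X174.335 Y64.519
G01 X186.482 Y61.380
G01 X191.601 Y49.926
G01 X185.838 Y38.782
G01 X173.531 Y36.340
G01 X163.949 Y44.439
M5
G0 X0.000 Y0.000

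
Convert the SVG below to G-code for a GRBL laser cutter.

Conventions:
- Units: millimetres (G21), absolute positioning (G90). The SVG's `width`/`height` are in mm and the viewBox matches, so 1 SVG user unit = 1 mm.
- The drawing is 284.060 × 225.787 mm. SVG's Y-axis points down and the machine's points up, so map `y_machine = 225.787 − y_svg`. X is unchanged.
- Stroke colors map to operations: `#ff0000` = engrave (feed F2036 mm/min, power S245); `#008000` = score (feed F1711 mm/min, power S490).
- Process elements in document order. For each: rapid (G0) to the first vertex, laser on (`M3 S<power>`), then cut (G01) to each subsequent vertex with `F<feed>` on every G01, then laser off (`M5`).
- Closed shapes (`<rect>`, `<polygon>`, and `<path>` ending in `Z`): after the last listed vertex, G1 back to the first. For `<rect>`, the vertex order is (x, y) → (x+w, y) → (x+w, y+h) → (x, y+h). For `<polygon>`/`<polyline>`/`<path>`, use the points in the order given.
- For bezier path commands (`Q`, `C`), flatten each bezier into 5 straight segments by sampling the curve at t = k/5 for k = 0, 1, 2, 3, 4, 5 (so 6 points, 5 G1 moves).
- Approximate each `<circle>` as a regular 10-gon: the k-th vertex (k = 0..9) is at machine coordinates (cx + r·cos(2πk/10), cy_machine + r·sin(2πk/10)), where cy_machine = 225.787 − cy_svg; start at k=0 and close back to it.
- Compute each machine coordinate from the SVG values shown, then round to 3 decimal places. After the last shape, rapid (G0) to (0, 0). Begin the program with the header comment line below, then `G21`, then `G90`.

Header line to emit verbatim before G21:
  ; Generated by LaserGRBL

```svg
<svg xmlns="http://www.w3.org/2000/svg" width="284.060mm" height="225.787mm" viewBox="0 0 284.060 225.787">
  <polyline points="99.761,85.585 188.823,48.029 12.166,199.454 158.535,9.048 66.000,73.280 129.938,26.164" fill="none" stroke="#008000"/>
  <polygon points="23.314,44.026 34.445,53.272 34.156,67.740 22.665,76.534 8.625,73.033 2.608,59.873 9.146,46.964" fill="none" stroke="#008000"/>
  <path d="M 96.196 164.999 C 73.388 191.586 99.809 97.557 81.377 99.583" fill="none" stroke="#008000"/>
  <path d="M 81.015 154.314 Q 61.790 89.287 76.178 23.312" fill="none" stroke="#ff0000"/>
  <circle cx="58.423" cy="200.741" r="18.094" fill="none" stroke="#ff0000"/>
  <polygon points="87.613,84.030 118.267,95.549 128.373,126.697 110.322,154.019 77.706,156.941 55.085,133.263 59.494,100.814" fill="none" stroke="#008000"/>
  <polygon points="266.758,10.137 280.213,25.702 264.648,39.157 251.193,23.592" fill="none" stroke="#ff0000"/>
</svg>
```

; Generated by LaserGRBL
G21
G90
G0 X99.761 Y140.202
M3 S490
G01 X188.823 Y177.758 F1711
G01 X12.166 Y26.333 F1711
G01 X158.535 Y216.739 F1711
G01 X66.000 Y152.507 F1711
G01 X129.938 Y199.623 F1711
M5
G0 X23.314 Y181.761
M3 S490
G01 X34.445 Y172.515 F1711
G01 X34.156 Y158.047 F1711
G01 X22.665 Y149.253 F1711
G01 X8.625 Y152.754 F1711
G01 X2.608 Y165.914 F1711
G01 X9.146 Y178.823 F1711
G01 X23.314 Y181.761 F1711
M5
G0 X96.196 Y60.788
M3 S490
G01 X87.666 Y57.576 F1711
G01 X86.435 Y72.912 F1711
G01 X87.987 Y96.396 F1711
G01 X87.806 Y117.626 F1711
G01 X81.377 Y126.204 F1711
M5
G0 X81.015 Y71.473
M3 S245
G01 X74.670 Y97.522 F2036
G01 X71.013 Y123.646 F2036
G01 X70.046 Y149.847 F2036
G01 X71.767 Y176.123 F2036
G01 X76.178 Y202.475 F2036
M5
G0 X76.517 Y25.046
M3 S245
G01 X73.061 Y35.681 F2036
G01 X64.014 Y42.254 F2036
G01 X52.832 Y42.254 F2036
G01 X43.785 Y35.681 F2036
G01 X40.329 Y25.046 F2036
G01 X43.785 Y14.411 F2036
G01 X52.832 Y7.838 F2036
G01 X64.014 Y7.838 F2036
G01 X73.061 Y14.411 F2036
G01 X76.517 Y25.046 F2036
M5
G0 X87.613 Y141.757
M3 S490
G01 X118.267 Y130.238 F1711
G01 X128.373 Y99.090 F1711
G01 X110.322 Y71.768 F1711
G01 X77.706 Y68.846 F1711
G01 X55.085 Y92.524 F1711
G01 X59.494 Y124.973 F1711
G01 X87.613 Y141.757 F1711
M5
G0 X266.758 Y215.650
M3 S245
G01 X280.213 Y200.085 F2036
G01 X264.648 Y186.630 F2036
G01 X251.193 Y202.195 F2036
G01 X266.758 Y215.650 F2036
M5
G0 X0.000 Y0.000

1 u = 1 mm; y_m = 225.787 − y.

[1] `<polyline>` open polyline, #008000→score S490 F1711: (99.761,140.202) → (188.823,177.758) → (12.166,26.333) → (158.535,216.739) → (66.000,152.507) → (129.938,199.623)

[2] `<polygon>` regular polygon, #008000→score S490 F1711: (23.314,181.761) → (34.445,172.515) → (34.156,158.047) → (22.665,149.253) → (8.625,152.754) → (2.608,165.914) → (9.146,178.823) → (23.314,181.761) (closed)

[3] `<path>` cubic bezier, #008000→score S490 F1711: (96.196,60.788) → (87.666,57.576) → (86.435,72.912) → (87.987,96.396) → (87.806,117.626) → (81.377,126.204)

[4] `<path>` quadratic bezier, #ff0000→engrave S245 F2036: (81.015,71.473) → (74.670,97.522) → (71.013,123.646) → (70.046,149.847) → (71.767,176.123) → (76.178,202.475)

[5] `<circle>` circle, #ff0000→engrave S245 F2036: (76.517,25.046) → (73.061,35.681) → (64.014,42.254) → (52.832,42.254) → (43.785,35.681) → (40.329,25.046) → (43.785,14.411) → (52.832,7.838) → (64.014,7.838) → (73.061,14.411) → (76.517,25.046) (closed)

[6] `<polygon>` regular polygon, #008000→score S490 F1711: (87.613,141.757) → (118.267,130.238) → (128.373,99.090) → (110.322,71.768) → (77.706,68.846) → (55.085,92.524) → (59.494,124.973) → (87.613,141.757) (closed)

[7] `<polygon>` regular polygon, #ff0000→engrave S245 F2036: (266.758,215.650) → (280.213,200.085) → (264.648,186.630) → (251.193,202.195) → (266.758,215.650) (closed)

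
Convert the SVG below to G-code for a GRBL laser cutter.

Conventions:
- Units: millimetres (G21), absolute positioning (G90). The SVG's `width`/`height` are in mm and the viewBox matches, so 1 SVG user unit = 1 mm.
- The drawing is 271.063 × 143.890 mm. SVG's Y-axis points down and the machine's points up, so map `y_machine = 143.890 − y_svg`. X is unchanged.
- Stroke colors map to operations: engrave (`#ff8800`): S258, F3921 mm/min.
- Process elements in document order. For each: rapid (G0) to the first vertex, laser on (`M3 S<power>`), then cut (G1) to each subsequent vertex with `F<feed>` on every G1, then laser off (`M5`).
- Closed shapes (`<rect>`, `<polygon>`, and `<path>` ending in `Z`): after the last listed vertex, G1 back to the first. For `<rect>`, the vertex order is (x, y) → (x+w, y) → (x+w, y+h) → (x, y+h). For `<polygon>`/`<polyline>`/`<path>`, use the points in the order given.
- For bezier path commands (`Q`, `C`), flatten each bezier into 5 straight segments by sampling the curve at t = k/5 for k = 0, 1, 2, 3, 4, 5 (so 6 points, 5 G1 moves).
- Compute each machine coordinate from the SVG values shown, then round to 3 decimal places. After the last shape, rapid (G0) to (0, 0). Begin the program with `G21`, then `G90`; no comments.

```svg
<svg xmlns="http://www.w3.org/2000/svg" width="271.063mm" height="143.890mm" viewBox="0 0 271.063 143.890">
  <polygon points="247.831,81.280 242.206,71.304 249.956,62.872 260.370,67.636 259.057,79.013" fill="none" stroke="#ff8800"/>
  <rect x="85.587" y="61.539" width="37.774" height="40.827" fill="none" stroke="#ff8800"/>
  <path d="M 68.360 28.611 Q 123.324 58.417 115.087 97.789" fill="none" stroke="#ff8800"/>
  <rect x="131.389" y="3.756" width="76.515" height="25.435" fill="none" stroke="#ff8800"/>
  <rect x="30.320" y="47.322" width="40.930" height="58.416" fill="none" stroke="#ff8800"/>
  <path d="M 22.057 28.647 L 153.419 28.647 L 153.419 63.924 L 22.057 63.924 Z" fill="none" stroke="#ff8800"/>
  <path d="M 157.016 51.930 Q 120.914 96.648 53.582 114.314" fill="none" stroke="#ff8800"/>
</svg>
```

G21
G90
G0 X247.831 Y62.610
M3 S258
G1 X242.206 Y72.586 F3921
G1 X249.956 Y81.018 F3921
G1 X260.370 Y76.254 F3921
G1 X259.057 Y64.877 F3921
G1 X247.831 Y62.610 F3921
M5
G0 X85.587 Y82.351
M3 S258
G1 X123.361 Y82.351 F3921
G1 X123.361 Y41.524 F3921
G1 X85.587 Y41.524 F3921
G1 X85.587 Y82.351 F3921
M5
G0 X68.360 Y115.279
M3 S258
G1 X87.818 Y102.974 F3921
G1 X102.219 Y89.904 F3921
G1 X111.564 Y76.068 F3921
G1 X115.854 Y61.467 F3921
G1 X115.087 Y46.101 F3921
M5
G0 X131.389 Y140.134
M3 S258
G1 X207.904 Y140.134 F3921
G1 X207.904 Y114.699 F3921
G1 X131.389 Y114.699 F3921
G1 X131.389 Y140.134 F3921
M5
G0 X30.320 Y96.568
M3 S258
G1 X71.250 Y96.568 F3921
G1 X71.250 Y38.152 F3921
G1 X30.320 Y38.152 F3921
G1 X30.320 Y96.568 F3921
M5
G0 X22.057 Y115.243
M3 S258
G1 X153.419 Y115.243 F3921
G1 X153.419 Y79.966 F3921
G1 X22.057 Y79.966 F3921
G1 X22.057 Y115.243 F3921
M5
G0 X157.016 Y91.960
M3 S258
G1 X141.326 Y75.155 F3921
G1 X123.138 Y60.514 F3921
G1 X102.451 Y48.037 F3921
G1 X79.266 Y37.724 F3921
G1 X53.582 Y29.576 F3921
M5
G0 X0.000 Y0.000

1 u = 1 mm; y_m = 143.890 − y.

[1] `<polygon>` regular polygon, #ff8800→engrave S258 F3921: (247.831,62.610) → (242.206,72.586) → (249.956,81.018) → (260.370,76.254) → (259.057,64.877) → (247.831,62.610) (closed)

[2] `<rect>` rectangle, #ff8800→engrave S258 F3921: (85.587,82.351) → (123.361,82.351) → (123.361,41.524) → (85.587,41.524) → (85.587,82.351) (closed)

[3] `<path>` quadratic bezier, #ff8800→engrave S258 F3921: (68.360,115.279) → (87.818,102.974) → (102.219,89.904) → (111.564,76.068) → (115.854,61.467) → (115.087,46.101)

[4] `<rect>` rectangle, #ff8800→engrave S258 F3921: (131.389,140.134) → (207.904,140.134) → (207.904,114.699) → (131.389,114.699) → (131.389,140.134) (closed)

[5] `<rect>` rectangle, #ff8800→engrave S258 F3921: (30.320,96.568) → (71.250,96.568) → (71.250,38.152) → (30.320,38.152) → (30.320,96.568) (closed)

[6] `<path>` rectangle, #ff8800→engrave S258 F3921: (22.057,115.243) → (153.419,115.243) → (153.419,79.966) → (22.057,79.966) → (22.057,115.243) (closed)

[7] `<path>` quadratic bezier, #ff8800→engrave S258 F3921: (157.016,91.960) → (141.326,75.155) → (123.138,60.514) → (102.451,48.037) → (79.266,37.724) → (53.582,29.576)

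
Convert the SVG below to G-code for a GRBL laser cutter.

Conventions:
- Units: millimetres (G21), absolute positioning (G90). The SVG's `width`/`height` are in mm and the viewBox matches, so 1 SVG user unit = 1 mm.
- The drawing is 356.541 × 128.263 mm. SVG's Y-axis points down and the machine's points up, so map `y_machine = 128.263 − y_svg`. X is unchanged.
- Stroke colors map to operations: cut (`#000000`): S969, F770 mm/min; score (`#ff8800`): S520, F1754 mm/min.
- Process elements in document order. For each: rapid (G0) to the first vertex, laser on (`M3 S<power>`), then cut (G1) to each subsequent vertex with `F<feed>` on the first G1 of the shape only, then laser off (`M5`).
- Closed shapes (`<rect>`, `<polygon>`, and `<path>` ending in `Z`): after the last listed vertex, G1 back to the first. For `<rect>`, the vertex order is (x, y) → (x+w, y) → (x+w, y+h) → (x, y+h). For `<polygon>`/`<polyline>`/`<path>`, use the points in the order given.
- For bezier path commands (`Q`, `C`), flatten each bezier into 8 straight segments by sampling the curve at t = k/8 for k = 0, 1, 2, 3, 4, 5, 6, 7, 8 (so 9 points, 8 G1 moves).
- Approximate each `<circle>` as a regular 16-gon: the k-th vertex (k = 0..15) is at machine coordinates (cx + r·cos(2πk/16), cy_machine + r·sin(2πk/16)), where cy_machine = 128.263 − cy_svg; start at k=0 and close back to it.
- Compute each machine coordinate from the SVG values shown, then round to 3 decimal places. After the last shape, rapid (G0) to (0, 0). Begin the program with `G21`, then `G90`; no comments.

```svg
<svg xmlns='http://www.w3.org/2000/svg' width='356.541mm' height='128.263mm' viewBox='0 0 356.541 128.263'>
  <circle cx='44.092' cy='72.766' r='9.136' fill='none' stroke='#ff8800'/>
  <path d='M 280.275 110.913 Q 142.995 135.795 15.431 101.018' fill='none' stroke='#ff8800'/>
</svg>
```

viewBox `0 0 356.541 128.263` with mm width/height → 1 unit = 1 mm. Flip: y_m = 128.263 − y_svg.

**Shape 1** — `<circle>` circle, stroke `#ff8800` → score (S520, F1754). Machine vertices: (53.228,55.497) → (52.533,58.993) → (50.552,61.957) → (47.588,63.938) → (44.092,64.633) → (40.596,63.938) → (37.632,61.957) → (35.651,58.993) → (34.956,55.497) → (35.651,52.001) → (37.632,49.037) → (40.596,47.056) → (44.092,46.361) → (47.588,47.056) → (50.552,49.037) → (52.533,52.001) → (53.228,55.497). Closed: final G1 returns to the first vertex.

**Shape 2** — `<path>` quadratic bezier, stroke `#ff8800` → score (S520, F1754). Control points (SVG): P0=(280.275,110.913), P1=(142.995,135.795), P2=(15.431,101.018); sampled at t=k/8. Machine vertices: (280.275,17.350) → (246.107,12.062) → (212.242,8.638) → (178.681,7.078) → (145.424,7.383) → (112.470,9.552) → (79.820,13.585) → (47.474,19.483) → (15.431,27.245). Open path.

G21
G90
G0 X53.228 Y55.497
M3 S520
G1 X52.533 Y58.993 F1754
G1 X50.552 Y61.957
G1 X47.588 Y63.938
G1 X44.092 Y64.633
G1 X40.596 Y63.938
G1 X37.632 Y61.957
G1 X35.651 Y58.993
G1 X34.956 Y55.497
G1 X35.651 Y52.001
G1 X37.632 Y49.037
G1 X40.596 Y47.056
G1 X44.092 Y46.361
G1 X47.588 Y47.056
G1 X50.552 Y49.037
G1 X52.533 Y52.001
G1 X53.228 Y55.497
M5
G0 X280.275 Y17.350
M3 S520
G1 X246.107 Y12.062 F1754
G1 X212.242 Y8.638
G1 X178.681 Y7.078
G1 X145.424 Y7.383
G1 X112.470 Y9.552
G1 X79.820 Y13.585
G1 X47.474 Y19.483
G1 X15.431 Y27.245
M5
G0 X0.000 Y0.000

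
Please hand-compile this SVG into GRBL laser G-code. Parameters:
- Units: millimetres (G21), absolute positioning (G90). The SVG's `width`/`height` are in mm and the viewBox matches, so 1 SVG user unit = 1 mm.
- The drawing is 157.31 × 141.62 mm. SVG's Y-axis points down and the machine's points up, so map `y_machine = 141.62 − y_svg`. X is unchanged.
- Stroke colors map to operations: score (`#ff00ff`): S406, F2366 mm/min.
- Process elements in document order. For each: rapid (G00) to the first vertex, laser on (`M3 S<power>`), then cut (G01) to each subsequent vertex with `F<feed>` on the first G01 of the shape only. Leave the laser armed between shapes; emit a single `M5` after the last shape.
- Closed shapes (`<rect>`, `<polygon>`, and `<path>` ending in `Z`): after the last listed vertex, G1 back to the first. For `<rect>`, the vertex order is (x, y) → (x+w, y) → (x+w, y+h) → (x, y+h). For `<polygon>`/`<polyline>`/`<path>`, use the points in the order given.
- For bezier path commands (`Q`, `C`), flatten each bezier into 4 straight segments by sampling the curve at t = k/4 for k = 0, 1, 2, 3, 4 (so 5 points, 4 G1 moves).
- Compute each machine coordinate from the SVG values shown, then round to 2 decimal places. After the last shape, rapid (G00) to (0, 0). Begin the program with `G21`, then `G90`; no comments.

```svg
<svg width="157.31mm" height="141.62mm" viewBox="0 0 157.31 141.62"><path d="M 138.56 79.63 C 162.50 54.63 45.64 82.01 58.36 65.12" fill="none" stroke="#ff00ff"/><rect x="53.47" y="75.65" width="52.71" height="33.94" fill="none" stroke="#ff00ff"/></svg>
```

viewBox `0 0 157.31 141.62` with mm width/height → 1 unit = 1 mm. Flip: y_m = 141.62 − y_svg.

**Shape 1** — `<path>` cubic bezier, stroke `#ff00ff` → score (S406, F2366). Control points (SVG): P0=(138.56,79.63), P1=(162.50,54.63), P2=(45.64,82.01), P3=(58.36,65.12); sampled at t=k/4. Machine vertices: (138.56,61.99) → (134.34,72.43) → (102.67,72.29) → (68.89,70.62) → (58.36,76.50). Open path.

**Shape 2** — `<rect>` rectangle, stroke `#ff00ff` → score (S406, F2366). Machine vertices: (53.47,65.97) → (106.18,65.97) → (106.18,32.03) → (53.47,32.03) → (53.47,65.97). Closed: final G1 returns to the first vertex.

G21
G90
G00 X138.56 Y61.99
M3 S406
G01 X134.34 Y72.43 F2366
G01 X102.67 Y72.29
G01 X68.89 Y70.62
G01 X58.36 Y76.50
G00 X53.47 Y65.97
M3 S406
G01 X106.18 Y65.97 F2366
G01 X106.18 Y32.03
G01 X53.47 Y32.03
G01 X53.47 Y65.97
M5
G00 X0.00 Y0.00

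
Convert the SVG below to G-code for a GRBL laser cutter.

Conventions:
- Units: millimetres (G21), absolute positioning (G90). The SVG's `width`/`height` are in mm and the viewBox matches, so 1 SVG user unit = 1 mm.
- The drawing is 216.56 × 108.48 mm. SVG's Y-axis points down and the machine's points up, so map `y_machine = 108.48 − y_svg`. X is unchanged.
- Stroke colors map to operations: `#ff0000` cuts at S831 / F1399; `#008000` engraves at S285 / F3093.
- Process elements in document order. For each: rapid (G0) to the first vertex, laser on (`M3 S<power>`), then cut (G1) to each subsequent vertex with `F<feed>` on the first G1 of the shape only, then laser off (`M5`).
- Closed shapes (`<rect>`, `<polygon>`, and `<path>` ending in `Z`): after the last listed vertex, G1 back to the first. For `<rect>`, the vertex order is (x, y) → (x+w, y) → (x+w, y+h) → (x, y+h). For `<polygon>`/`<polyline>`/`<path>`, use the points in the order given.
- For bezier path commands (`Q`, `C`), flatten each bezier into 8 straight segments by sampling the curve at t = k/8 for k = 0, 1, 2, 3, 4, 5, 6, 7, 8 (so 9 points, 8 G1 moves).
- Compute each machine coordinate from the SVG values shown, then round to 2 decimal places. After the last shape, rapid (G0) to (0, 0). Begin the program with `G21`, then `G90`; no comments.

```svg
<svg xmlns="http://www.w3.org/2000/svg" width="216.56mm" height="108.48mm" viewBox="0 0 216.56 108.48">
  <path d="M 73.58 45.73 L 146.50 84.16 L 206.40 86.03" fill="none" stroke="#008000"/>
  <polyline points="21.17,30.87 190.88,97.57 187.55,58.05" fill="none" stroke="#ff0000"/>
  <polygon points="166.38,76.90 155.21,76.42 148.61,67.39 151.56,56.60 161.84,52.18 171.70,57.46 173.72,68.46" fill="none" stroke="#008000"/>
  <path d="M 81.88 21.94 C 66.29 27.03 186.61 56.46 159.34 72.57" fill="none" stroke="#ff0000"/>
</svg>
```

G21
G90
G0 X73.58 Y62.75
M3 S285
G1 X146.50 Y24.32 F3093
G1 X206.40 Y22.45
M5
G0 X21.17 Y77.61
M3 S831
G1 X190.88 Y10.91 F1399
G1 X187.55 Y50.43
M5
G0 X166.38 Y31.58
M3 S285
G1 X155.21 Y32.06 F3093
G1 X148.61 Y41.09
G1 X151.56 Y51.88
G1 X161.84 Y56.30
G1 X171.70 Y51.02
G1 X173.72 Y40.02
G1 X166.38 Y31.58
M5
G0 X81.88 Y86.54
M3 S831
G1 X81.85 Y83.56 F1399
G1 X91.24 Y78.75
G1 X106.73 Y72.53
G1 X124.99 Y65.36
G1 X142.70 Y57.67
G1 X156.55 Y49.90
G1 X163.20 Y42.50
G1 X159.34 Y35.91
M5
G0 X0.00 Y0.00

viewBox `0 0 216.56 108.48` with mm width/height → 1 unit = 1 mm. Flip: y_m = 108.48 − y_svg.

**Shape 1** — `<path>` open polyline, stroke `#008000` → engrave (S285, F3093). Machine vertices: (73.58,62.75) → (146.50,24.32) → (206.40,22.45). Open path.

**Shape 2** — `<polyline>` open polyline, stroke `#ff0000` → cut (S831, F1399). Machine vertices: (21.17,77.61) → (190.88,10.91) → (187.55,50.43). Open path.

**Shape 3** — `<polygon>` regular polygon, stroke `#008000` → engrave (S285, F3093). Machine vertices: (166.38,31.58) → (155.21,32.06) → (148.61,41.09) → (151.56,51.88) → (161.84,56.30) → (171.70,51.02) → (173.72,40.02) → (166.38,31.58). Closed: final G1 returns to the first vertex.

**Shape 4** — `<path>` cubic bezier, stroke `#ff0000` → cut (S831, F1399). Control points (SVG): P0=(81.88,21.94), P1=(66.29,27.03), P2=(186.61,56.46), P3=(159.34,72.57); sampled at t=k/8. Machine vertices: (81.88,86.54) → (81.85,83.56) → (91.24,78.75) → (106.73,72.53) → (124.99,65.36) → (142.70,57.67) → (156.55,49.90) → (163.20,42.50) → (159.34,35.91). Open path.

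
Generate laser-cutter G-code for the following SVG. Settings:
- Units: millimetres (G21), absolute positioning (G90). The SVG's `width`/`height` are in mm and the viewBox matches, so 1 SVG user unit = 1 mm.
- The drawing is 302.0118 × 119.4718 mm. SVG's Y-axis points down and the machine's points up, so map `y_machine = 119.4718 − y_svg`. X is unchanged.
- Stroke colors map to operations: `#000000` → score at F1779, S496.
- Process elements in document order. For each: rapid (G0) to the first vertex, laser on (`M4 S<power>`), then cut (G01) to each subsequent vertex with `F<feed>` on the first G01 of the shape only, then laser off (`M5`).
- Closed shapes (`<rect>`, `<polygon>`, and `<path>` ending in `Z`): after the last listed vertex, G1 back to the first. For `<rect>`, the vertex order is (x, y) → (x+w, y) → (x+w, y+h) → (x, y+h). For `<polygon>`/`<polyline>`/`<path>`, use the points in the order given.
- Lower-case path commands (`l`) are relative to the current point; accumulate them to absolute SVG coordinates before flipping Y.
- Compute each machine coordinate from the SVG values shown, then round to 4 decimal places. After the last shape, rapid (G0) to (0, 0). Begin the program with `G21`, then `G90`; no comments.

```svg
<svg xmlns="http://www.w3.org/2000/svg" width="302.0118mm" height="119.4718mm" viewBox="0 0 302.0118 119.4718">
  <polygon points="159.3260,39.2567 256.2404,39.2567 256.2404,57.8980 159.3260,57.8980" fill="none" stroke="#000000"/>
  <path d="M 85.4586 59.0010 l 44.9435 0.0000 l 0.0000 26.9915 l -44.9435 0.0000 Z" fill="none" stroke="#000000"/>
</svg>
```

Since the viewBox matches the mm dimensions, user units are millimetres directly. The only transform is the Y-flip y_m = 119.4718 − y_svg.

Shape 1 is a rectangle drawn with `<polygon>`. Its stroke #000000 means score at S496, F1779. After flipping Y the toolpath is (159.3260,80.2151) → (256.2404,80.2151) → (256.2404,61.5738) → (159.3260,61.5738) → (159.3260,80.2151), returning to the start.

Shape 2 is a rectangle drawn with `<path>`. Its stroke #000000 means score at S496, F1779. After flipping Y the toolpath is (85.4586,60.4708) → (130.4021,60.4708) → (130.4021,33.4793) → (85.4586,33.4793) → (85.4586,60.4708), returning to the start.

G21
G90
G0 X159.3260 Y80.2151
M4 S496
G01 X256.2404 Y80.2151 F1779
G01 X256.2404 Y61.5738
G01 X159.3260 Y61.5738
G01 X159.3260 Y80.2151
M5
G0 X85.4586 Y60.4708
M4 S496
G01 X130.4021 Y60.4708 F1779
G01 X130.4021 Y33.4793
G01 X85.4586 Y33.4793
G01 X85.4586 Y60.4708
M5
G0 X0.0000 Y0.0000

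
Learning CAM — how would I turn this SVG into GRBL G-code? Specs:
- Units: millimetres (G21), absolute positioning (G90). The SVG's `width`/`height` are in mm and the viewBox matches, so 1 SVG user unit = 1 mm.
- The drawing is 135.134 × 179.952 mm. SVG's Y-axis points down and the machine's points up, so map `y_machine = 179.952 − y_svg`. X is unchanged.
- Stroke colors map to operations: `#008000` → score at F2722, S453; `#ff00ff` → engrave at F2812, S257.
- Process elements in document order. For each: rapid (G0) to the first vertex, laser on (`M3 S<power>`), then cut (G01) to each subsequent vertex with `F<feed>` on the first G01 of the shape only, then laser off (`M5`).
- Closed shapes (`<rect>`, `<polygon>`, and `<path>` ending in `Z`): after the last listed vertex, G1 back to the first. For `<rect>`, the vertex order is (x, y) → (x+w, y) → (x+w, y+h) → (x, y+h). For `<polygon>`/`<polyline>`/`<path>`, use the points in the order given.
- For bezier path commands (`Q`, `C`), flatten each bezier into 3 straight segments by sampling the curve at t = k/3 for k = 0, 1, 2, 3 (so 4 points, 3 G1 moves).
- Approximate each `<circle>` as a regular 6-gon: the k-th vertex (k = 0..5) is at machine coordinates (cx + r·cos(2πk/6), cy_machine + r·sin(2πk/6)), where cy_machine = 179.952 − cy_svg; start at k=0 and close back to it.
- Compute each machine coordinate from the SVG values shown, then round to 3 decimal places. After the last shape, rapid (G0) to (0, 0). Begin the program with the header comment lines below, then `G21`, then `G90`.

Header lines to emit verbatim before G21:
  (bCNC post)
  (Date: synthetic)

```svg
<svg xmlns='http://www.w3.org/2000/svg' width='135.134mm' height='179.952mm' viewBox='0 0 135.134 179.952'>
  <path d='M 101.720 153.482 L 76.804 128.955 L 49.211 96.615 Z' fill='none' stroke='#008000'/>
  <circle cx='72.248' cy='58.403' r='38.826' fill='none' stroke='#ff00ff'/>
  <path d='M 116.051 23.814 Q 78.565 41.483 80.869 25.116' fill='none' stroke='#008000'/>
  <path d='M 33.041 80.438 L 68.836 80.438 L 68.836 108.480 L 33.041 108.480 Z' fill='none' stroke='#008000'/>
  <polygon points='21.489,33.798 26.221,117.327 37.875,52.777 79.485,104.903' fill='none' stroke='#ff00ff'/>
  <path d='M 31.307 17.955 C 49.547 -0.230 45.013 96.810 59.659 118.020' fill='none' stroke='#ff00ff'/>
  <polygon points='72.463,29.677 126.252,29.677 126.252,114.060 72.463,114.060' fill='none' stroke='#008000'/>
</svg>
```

Since the viewBox matches the mm dimensions, user units are millimetres directly. The only transform is the Y-flip y_m = 179.952 − y_svg.

Shape 1 is a closed polygon drawn with `<path>`. Its stroke #008000 means score at S453, F2722. After flipping Y the toolpath is (101.720,26.470) → (76.804,50.997) → (49.211,83.337) → (101.720,26.470), returning to the start.

Shape 2 is a circle drawn with `<circle>`. Its stroke #ff00ff means engrave at S257, F2812. After flipping Y the toolpath is (111.074,121.549) → (91.661,155.173) → (52.835,155.173) → (33.422,121.549) → (52.835,87.925) → (91.661,87.925) → (111.074,121.549), returning to the start.

Shape 3 is a quadratic bezier drawn with `<path>`. Its stroke #008000 means score at S453, F2722. After flipping Y the toolpath is (116.051,156.138) → (95.481,148.140) → (83.754,147.706) → (80.869,154.836).

Shape 4 is a rectangle drawn with `<path>`. Its stroke #008000 means score at S453, F2722. After flipping Y the toolpath is (33.041,99.514) → (68.836,99.514) → (68.836,71.472) → (33.041,71.472) → (33.041,99.514), returning to the start.

Shape 5 is a closed polygon drawn with `<polygon>`. Its stroke #ff00ff means engrave at S257, F2812. After flipping Y the toolpath is (21.489,146.154) → (26.221,62.625) → (37.875,127.175) → (79.485,75.049) → (21.489,146.154), returning to the start.

Shape 6 is a cubic bezier drawn with `<path>`. Its stroke #ff00ff means engrave at S257, F2812. After flipping Y the toolpath is (31.307,161.997) → (43.510,148.850) → (49.852,101.343) → (59.659,61.932).

Shape 7 is a rectangle drawn with `<polygon>`. Its stroke #008000 means score at S453, F2722. After flipping Y the toolpath is (72.463,150.275) → (126.252,150.275) → (126.252,65.892) → (72.463,65.892) → (72.463,150.275), returning to the start.

(bCNC post)
(Date: synthetic)
G21
G90
G0 X101.720 Y26.470
M3 S453
G01 X76.804 Y50.997 F2722
G01 X49.211 Y83.337
G01 X101.720 Y26.470
M5
G0 X111.074 Y121.549
M3 S257
G01 X91.661 Y155.173 F2812
G01 X52.835 Y155.173
G01 X33.422 Y121.549
G01 X52.835 Y87.925
G01 X91.661 Y87.925
G01 X111.074 Y121.549
M5
G0 X116.051 Y156.138
M3 S453
G01 X95.481 Y148.140 F2722
G01 X83.754 Y147.706
G01 X80.869 Y154.836
M5
G0 X33.041 Y99.514
M3 S453
G01 X68.836 Y99.514 F2722
G01 X68.836 Y71.472
G01 X33.041 Y71.472
G01 X33.041 Y99.514
M5
G0 X21.489 Y146.154
M3 S257
G01 X26.221 Y62.625 F2812
G01 X37.875 Y127.175
G01 X79.485 Y75.049
G01 X21.489 Y146.154
M5
G0 X31.307 Y161.997
M3 S257
G01 X43.510 Y148.850 F2812
G01 X49.852 Y101.343
G01 X59.659 Y61.932
M5
G0 X72.463 Y150.275
M3 S453
G01 X126.252 Y150.275 F2722
G01 X126.252 Y65.892
G01 X72.463 Y65.892
G01 X72.463 Y150.275
M5
G0 X0.000 Y0.000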